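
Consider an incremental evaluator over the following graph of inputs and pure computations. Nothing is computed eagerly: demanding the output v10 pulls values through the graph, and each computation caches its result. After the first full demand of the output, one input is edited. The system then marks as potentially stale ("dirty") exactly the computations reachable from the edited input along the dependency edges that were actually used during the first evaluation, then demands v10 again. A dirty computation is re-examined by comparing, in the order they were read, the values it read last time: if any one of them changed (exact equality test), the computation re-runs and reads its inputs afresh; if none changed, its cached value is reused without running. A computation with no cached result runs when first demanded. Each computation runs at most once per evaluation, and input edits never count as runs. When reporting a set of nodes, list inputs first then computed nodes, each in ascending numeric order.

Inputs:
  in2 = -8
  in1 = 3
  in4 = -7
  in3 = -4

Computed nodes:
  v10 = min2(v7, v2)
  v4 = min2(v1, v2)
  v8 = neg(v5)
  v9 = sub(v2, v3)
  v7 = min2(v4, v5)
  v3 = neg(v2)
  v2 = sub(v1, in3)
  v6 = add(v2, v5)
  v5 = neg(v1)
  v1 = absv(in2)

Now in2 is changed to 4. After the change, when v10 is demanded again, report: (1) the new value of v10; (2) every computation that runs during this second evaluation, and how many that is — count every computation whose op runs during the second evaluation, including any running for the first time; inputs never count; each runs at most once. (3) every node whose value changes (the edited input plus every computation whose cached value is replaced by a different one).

Initial pass — values computed on the first demand:
  v1 = absv(-8) = 8
  v2 = sub(8, -4) = 12
  v4 = min2(8, 12) = 8
  v5 = neg(8) = -8
  v7 = min2(8, -8) = -8
  v10 = min2(-8, 12) = -8

Second demand — change propagation:
  v1: re-runs because in2 -8->4; new result 4.
  v2: re-runs because v1 8->4; new result 8.
  v4: re-runs because v1 8->4; v2 12->8; new result 4.
  v5: re-runs because v1 8->4; new result -4.
  v7: re-runs because v4 8->4; v5 -8->-4; new result -4.
  v10: re-runs because v7 -8->-4; v2 12->8; new result -4.

v10 now evaluates to -4.
Run set: v1, v2, v4, v5, v7, v10 (6 run).
Changed values: in2, v1, v2, v4, v5, v7, v10.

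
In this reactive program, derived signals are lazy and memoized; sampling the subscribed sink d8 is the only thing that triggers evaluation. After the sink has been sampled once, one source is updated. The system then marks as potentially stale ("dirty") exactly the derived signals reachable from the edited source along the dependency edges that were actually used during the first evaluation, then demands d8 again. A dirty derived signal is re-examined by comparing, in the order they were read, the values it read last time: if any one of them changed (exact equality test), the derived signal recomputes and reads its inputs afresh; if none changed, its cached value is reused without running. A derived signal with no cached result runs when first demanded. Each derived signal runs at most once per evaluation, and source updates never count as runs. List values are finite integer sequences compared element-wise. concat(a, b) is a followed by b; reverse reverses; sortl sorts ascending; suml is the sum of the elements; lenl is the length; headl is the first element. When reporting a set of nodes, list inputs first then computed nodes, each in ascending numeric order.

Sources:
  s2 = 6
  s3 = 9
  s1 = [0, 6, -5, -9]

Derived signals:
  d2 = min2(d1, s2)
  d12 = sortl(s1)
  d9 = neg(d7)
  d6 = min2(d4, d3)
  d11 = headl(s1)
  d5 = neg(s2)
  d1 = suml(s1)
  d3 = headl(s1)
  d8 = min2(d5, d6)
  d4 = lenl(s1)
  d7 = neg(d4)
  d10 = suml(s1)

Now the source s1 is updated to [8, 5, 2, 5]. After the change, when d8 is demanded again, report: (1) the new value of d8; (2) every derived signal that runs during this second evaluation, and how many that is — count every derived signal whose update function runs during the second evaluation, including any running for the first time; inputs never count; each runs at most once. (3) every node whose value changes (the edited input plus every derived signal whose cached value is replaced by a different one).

First demand of the output computes:
  d3 = headl([0, 6, -5, -9]) = 0
  d4 = lenl([0, 6, -5, -9]) = 4
  d5 = neg(6) = -6
  d6 = min2(4, 0) = 0
  d8 = min2(-6, 0) = -6

After the edit, cleaning proceeds:
  d3: a read changed (s1 [0, 6, -5, -9]->[8, 5, 2, 5]) — executes, giving 8.
  d4: a read changed (s1 [0, 6, -5, -9]->[8, 5, 2, 5]) — executes, giving 4 — identical to its old value.
  d6: a read changed (d3 0->8) — executes, giving 4.
  d8: a read changed (d6 0->4) — executes, giving -6 — identical to its old value.

Demanding d8 again yields -6.
4 derived signals run: d3, d4, d6, d8.
The nodes whose values change: s1, d3, d6.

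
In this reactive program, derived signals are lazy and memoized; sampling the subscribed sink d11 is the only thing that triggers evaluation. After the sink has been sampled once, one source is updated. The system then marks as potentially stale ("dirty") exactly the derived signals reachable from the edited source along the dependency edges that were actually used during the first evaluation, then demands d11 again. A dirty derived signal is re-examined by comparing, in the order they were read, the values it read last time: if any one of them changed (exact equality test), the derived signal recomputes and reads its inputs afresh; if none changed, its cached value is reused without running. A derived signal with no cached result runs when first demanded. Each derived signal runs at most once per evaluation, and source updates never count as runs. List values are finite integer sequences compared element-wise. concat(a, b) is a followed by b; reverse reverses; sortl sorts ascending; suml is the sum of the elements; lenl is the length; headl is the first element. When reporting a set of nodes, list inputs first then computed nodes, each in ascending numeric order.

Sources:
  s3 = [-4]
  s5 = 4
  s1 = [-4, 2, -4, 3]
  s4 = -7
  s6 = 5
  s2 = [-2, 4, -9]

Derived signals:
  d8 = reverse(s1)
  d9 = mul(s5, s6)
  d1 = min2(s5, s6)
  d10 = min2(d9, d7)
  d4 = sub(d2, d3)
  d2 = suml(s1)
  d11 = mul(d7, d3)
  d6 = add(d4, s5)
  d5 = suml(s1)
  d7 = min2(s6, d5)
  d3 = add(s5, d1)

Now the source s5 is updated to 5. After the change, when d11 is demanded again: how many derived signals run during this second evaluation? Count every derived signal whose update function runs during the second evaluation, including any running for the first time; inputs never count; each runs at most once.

3 derived signals run: d1, d3, d11.

First demand of the output computes:
  d1 = min2(4, 5) = 4
  d3 = add(4, 4) = 8
  d5 = suml([-4, 2, -4, 3]) = -3
  d7 = min2(5, -3) = -3
  d11 = mul(-3, 8) = -24

After the edit, cleaning proceeds:
  d1: a read changed (s5 4->5) — executes, giving 5.
  d3: a read changed (s5 4->5; d1 4->5) — executes, giving 10.
  d11: a read changed (d3 8->10) — executes, giving -30.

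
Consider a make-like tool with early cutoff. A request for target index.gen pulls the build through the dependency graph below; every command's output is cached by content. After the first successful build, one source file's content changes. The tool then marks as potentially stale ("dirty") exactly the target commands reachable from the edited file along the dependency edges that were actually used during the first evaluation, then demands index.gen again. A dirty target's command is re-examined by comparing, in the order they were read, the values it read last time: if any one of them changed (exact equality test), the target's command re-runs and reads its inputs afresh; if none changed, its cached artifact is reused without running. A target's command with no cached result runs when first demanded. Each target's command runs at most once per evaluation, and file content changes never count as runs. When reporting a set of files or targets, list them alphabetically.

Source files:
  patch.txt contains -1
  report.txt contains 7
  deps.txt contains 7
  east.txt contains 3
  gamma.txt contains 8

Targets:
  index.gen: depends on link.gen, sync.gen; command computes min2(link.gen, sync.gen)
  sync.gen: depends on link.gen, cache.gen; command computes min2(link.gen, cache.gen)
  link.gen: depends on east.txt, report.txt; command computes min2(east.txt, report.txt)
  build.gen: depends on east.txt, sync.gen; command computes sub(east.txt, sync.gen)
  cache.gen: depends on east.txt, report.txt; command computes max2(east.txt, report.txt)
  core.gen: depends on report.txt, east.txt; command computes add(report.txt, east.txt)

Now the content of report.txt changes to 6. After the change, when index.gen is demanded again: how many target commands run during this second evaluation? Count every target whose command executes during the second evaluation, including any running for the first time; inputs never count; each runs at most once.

First demand of the output computes:
  cache.gen = max2(3, 7) = 7
  link.gen = min2(3, 7) = 3
  sync.gen = min2(3, 7) = 3
  index.gen = min2(3, 3) = 3

After the edit, cleaning proceeds:
  cache.gen: a read changed (report.txt 7->6) — executes, giving 6.
  link.gen: a read changed (report.txt 7->6) — executes, giving 3 — identical to its old value.
  sync.gen: a read changed (cache.gen 7->6) — executes, giving 3 — identical to its old value.
  index.gen: dirty, but its reads are unchanged (link.gen unchanged, sync.gen unchanged); cached 3 stands.

Note where the cutoff bites: index.gen is checked, finds nothing changed, and keeps its cache.

3 target commands run: cache.gen, link.gen, sync.gen.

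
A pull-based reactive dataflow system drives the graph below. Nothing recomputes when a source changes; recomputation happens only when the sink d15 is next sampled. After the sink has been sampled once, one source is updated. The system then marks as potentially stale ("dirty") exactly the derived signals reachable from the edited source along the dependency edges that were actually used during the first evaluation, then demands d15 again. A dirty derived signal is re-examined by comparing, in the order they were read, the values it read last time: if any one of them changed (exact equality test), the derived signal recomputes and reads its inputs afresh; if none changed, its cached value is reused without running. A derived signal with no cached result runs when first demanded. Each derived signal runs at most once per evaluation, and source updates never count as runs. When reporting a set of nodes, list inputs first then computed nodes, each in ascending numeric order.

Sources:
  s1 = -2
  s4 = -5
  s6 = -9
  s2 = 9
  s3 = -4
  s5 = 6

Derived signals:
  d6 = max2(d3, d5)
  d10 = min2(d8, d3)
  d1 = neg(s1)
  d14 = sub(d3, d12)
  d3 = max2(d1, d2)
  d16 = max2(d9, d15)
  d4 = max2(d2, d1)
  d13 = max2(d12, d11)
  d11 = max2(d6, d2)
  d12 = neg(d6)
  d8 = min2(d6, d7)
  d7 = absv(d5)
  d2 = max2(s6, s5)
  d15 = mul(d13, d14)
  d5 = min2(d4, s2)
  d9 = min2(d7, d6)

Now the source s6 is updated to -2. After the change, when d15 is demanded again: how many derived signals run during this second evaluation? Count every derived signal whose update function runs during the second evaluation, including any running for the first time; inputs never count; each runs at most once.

Derived signals that run: d2 — 1 in total.
Key observation: the change is absorbed at d2 — it re-runs but produces the same value, and the output's value is unchanged.

First evaluation (everything demanded from the output):
  d1 = neg(-2) = 2
  d2 = max2(-9, 6) = 6
  d3 = max2(2, 6) = 6
  d4 = max2(6, 2) = 6
  d5 = min2(6, 9) = 6
  d6 = max2(6, 6) = 6
  d11 = max2(6, 6) = 6
  d12 = neg(6) = -6
  d13 = max2(-6, 6) = 6
  d14 = sub(6, -6) = 12
  d15 = mul(6, 12) = 72

Propagation after the edit:
  d2: runs — s6 -9->-2; result 6 (same value as before).
  d3: checked — values it read are unchanged (d1 unchanged, d2 unchanged); reused cached 6 without running.
  d4: checked — values it read are unchanged (d2 unchanged, d1 unchanged); reused cached 6 without running.
  d5: checked — values it read are unchanged (d4 unchanged, s2 unchanged); reused cached 6 without running.
  d6: checked — values it read are unchanged (d3 unchanged, d5 unchanged); reused cached 6 without running.
  d11: checked — values it read are unchanged (d6 unchanged, d2 unchanged); reused cached 6 without running.
  d12: checked — values it read are unchanged (d6 unchanged); reused cached -6 without running.
  d13: checked — values it read are unchanged (d12 unchanged, d11 unchanged); reused cached 6 without running.
  d14: checked — values it read are unchanged (d3 unchanged, d12 unchanged); reused cached 12 without running.
  d15: checked — values it read are unchanged (d13 unchanged, d14 unchanged); reused cached 72 without running.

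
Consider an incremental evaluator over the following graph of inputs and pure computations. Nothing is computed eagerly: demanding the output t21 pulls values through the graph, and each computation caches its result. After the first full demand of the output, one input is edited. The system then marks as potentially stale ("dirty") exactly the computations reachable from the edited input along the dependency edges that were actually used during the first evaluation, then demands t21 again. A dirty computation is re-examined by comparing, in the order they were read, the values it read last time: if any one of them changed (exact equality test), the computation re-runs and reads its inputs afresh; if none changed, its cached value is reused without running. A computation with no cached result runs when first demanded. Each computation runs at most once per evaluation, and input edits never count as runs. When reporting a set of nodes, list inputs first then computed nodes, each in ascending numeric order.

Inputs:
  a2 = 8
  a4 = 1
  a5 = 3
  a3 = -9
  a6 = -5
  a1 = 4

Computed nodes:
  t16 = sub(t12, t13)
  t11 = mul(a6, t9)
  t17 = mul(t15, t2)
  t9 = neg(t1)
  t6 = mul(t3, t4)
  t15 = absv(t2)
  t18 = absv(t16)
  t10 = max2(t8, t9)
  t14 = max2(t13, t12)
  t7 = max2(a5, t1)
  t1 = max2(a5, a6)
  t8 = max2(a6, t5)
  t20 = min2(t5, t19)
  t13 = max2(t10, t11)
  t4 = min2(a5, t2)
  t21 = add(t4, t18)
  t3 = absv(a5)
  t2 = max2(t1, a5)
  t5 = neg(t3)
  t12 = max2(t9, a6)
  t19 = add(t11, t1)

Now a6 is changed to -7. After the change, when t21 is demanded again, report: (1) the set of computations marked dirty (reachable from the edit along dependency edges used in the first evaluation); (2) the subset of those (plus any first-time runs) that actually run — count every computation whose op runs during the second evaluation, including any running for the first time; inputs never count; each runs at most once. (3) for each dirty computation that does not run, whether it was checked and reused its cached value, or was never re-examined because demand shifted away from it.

Dirty set: t1, t2, t4, t8, t9, t10, t11, t12, t13, t16, t18, t21.
Run set: t1, t8, t11, t12, t13, t16, t18, t21 (8 run).
Re-examined without running (cache reused): t2, t4, t9, t10.
The important point: at t2 every value read last time is unchanged, so the dirty flag clears without a run.

Initial pass — values computed on the first demand:
  t1 = max2(3, -5) = 3
  t2 = max2(3, 3) = 3
  t3 = absv(3) = 3
  t4 = min2(3, 3) = 3
  t5 = neg(3) = -3
  t8 = max2(-5, -3) = -3
  t9 = neg(3) = -3
  t10 = max2(-3, -3) = -3
  t11 = mul(-5, -3) = 15
  t12 = max2(-3, -5) = -3
  t13 = max2(-3, 15) = 15
  t16 = sub(-3, 15) = -18
  t18 = absv(-18) = 18
  t21 = add(3, 18) = 21

Second demand — change propagation:
  t1: re-runs because a6 -5->-7; new result 3 (unchanged).
  t2: re-examined; everything it read last time is the same (t1 unchanged, a5 unchanged) — cache 3 kept, no run.
  t4: re-examined; everything it read last time is the same (a5 unchanged, t2 unchanged) — cache 3 kept, no run.
  t8: re-runs because a6 -5->-7; new result -3 (unchanged).
  t9: re-examined; everything it read last time is the same (t1 unchanged) — cache -3 kept, no run.
  t10: re-examined; everything it read last time is the same (t8 unchanged, t9 unchanged) — cache -3 kept, no run.
  t11: re-runs because a6 -5->-7; new result 21.
  t12: re-runs because a6 -5->-7; new result -3 (unchanged).
  t13: re-runs because t11 15->21; new result 21.
  t16: re-runs because t13 15->21; new result -24.
  t18: re-runs because t16 -18->-24; new result 24.
  t21: re-runs because t18 18->24; new result 27.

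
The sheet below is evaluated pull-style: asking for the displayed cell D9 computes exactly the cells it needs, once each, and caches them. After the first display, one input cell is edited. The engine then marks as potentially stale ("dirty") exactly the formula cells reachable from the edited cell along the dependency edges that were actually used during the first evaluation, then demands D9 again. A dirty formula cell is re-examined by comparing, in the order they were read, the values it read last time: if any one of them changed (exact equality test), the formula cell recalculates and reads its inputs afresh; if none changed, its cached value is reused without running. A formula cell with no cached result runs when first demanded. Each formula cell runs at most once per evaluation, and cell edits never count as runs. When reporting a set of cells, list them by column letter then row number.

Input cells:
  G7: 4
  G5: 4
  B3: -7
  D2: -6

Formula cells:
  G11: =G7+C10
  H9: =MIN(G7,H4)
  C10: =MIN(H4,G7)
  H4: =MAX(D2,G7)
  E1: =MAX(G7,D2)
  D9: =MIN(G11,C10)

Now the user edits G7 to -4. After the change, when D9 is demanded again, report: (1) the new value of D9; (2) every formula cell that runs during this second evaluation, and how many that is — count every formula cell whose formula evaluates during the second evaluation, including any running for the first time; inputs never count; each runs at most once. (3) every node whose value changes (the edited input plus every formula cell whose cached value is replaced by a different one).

Demanding D9 again yields -8.
4 formula cells run: C10, D9, G11, H4.
The nodes whose values change: C10, D9, G7, G11, H4.

First demand of the output computes:
  H4 = MAX(-6, 4) = 4
  C10 = MIN(4, 4) = 4
  G11 = 4 + 4 = 8
  D9 = MIN(8, 4) = 4

After the edit, cleaning proceeds:
  H4: a read changed (G7 4->-4) — executes, giving -4.
  C10: a read changed (H4 4->-4; G7 4->-4) — executes, giving -4.
  G11: a read changed (G7 4->-4; C10 4->-4) — executes, giving -8.
  D9: a read changed (G11 8->-8; C10 4->-4) — executes, giving -8.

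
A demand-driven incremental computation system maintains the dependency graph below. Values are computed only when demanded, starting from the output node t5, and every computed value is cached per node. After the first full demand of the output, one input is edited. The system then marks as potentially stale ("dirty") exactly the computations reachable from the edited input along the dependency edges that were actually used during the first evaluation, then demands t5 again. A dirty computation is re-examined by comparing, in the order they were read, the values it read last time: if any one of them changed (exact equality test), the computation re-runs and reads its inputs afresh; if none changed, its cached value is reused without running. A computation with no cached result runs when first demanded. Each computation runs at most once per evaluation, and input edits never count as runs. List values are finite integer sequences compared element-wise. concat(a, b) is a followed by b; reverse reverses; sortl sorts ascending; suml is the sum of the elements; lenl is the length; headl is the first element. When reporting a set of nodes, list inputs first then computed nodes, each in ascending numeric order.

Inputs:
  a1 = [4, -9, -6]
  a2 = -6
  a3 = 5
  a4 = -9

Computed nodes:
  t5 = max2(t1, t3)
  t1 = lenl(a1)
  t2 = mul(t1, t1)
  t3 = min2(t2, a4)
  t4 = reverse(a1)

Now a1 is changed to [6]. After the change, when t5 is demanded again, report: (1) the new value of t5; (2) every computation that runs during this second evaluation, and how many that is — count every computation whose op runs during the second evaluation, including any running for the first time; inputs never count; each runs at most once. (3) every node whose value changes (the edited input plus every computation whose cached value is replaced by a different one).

New value of t5: 1.
Computations that run: t1, t2, t3, t5 — 4 in total.
Values that change: a1, t1, t2, t5.

First evaluation (everything demanded from the output):
  t1 = lenl([4, -9, -6]) = 3
  t2 = mul(3, 3) = 9
  t3 = min2(9, -9) = -9
  t5 = max2(3, -9) = 3

Propagation after the edit:
  t1: runs — a1 [4, -9, -6]->[6]; result 1.
  t2: runs — t1 3->1; t1 3->1; result 1.
  t3: runs — t2 9->1; result -9 (same value as before).
  t5: runs — t1 3->1; result 1.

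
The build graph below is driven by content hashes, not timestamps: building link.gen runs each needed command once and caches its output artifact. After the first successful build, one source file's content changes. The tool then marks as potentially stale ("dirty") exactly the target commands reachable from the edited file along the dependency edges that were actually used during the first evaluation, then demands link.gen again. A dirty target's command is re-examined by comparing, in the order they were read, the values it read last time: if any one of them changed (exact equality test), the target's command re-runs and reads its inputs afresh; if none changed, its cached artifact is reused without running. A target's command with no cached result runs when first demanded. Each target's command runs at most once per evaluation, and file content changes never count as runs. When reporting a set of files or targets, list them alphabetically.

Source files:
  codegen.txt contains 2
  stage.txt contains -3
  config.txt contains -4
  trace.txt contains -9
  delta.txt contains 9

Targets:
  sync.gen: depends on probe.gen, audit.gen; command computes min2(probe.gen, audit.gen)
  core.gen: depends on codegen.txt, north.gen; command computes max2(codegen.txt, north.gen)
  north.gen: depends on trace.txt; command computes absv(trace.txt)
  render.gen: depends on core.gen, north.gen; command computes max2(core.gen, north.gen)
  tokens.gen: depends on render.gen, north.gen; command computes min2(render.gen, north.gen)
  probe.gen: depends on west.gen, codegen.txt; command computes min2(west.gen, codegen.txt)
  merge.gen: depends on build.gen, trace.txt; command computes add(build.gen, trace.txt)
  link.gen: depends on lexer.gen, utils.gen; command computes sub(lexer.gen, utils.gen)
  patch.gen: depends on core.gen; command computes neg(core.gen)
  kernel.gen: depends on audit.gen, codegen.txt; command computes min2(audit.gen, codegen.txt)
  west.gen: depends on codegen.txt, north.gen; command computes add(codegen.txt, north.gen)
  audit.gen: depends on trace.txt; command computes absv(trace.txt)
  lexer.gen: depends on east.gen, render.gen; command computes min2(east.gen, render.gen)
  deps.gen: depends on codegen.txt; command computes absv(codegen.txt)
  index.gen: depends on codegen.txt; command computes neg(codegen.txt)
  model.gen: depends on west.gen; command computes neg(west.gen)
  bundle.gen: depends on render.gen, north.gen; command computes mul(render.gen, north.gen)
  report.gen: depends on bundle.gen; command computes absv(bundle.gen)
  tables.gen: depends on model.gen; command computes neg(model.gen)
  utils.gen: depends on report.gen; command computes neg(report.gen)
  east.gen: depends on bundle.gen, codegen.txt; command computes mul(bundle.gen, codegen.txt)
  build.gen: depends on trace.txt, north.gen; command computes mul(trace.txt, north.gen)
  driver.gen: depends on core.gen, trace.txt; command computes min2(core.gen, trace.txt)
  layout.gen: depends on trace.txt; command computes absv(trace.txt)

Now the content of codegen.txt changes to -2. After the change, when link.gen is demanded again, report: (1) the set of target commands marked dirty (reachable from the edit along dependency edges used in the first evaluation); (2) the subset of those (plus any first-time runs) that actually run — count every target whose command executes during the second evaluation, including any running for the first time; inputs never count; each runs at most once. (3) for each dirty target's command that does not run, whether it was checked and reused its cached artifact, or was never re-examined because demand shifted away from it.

Dirty set: bundle.gen, core.gen, east.gen, lexer.gen, link.gen, render.gen, report.gen, utils.gen.
Run set: core.gen, east.gen, lexer.gen, link.gen (4 run).
Re-examined without running (cache reused): bundle.gen, render.gen, report.gen, utils.gen.
The important point: at render.gen every value read last time is unchanged, so the dirty flag clears without a run.

Initial pass — values computed on the first demand:
  north.gen = absv(-9) = 9
  core.gen = max2(2, 9) = 9
  render.gen = max2(9, 9) = 9
  bundle.gen = mul(9, 9) = 81
  east.gen = mul(81, 2) = 162
  lexer.gen = min2(162, 9) = 9
  report.gen = absv(81) = 81
  utils.gen = neg(81) = -81
  link.gen = sub(9, -81) = 90

Second demand — change propagation:
  core.gen: re-runs because codegen.txt 2->-2; new result 9 (unchanged).
  render.gen: re-examined; everything it read last time is the same (core.gen unchanged, north.gen unchanged) — cache 9 kept, no run.
  bundle.gen: re-examined; everything it read last time is the same (render.gen unchanged, north.gen unchanged) — cache 81 kept, no run.
  east.gen: re-runs because codegen.txt 2->-2; new result -162.
  lexer.gen: re-runs because east.gen 162->-162; new result -162.
  report.gen: re-examined; everything it read last time is the same (bundle.gen unchanged) — cache 81 kept, no run.
  utils.gen: re-examined; everything it read last time is the same (report.gen unchanged) — cache -81 kept, no run.
  link.gen: re-runs because lexer.gen 9->-162; new result -81.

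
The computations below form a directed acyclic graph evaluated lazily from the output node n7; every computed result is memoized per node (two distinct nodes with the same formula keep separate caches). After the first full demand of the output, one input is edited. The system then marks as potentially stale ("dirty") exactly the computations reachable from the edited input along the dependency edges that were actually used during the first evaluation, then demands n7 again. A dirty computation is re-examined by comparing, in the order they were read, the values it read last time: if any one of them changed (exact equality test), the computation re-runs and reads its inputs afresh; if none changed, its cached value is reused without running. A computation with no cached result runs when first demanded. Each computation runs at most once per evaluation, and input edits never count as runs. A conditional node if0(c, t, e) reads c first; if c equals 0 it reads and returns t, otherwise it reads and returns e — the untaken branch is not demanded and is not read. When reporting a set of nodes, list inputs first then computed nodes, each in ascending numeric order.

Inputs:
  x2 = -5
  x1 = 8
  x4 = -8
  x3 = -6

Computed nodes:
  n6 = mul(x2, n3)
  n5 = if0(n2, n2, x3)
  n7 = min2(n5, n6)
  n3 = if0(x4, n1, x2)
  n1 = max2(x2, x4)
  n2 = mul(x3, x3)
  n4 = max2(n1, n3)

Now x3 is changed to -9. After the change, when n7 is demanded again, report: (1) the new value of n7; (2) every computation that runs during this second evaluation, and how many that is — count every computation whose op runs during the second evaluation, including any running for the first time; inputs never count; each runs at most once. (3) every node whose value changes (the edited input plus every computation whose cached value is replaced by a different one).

First demand of the output computes:
  n2 = mul(-6, -6) = 36
  n3 = if0(x4=-8 -> else branch x2) = -5
  n5 = if0(n2=36 -> else branch x3) = -6
  n6 = mul(-5, -5) = 25
  n7 = min2(-6, 25) = -6

After the edit, cleaning proceeds:
  n2: a read changed (x3 -6->-9; x3 -6->-9) — executes, giving 81.
  n5: a read changed (n2 36->81; x3 -6->-9) — executes, giving -9.
  n7: a read changed (n5 -6->-9) — executes, giving -9.

Demanding n7 again yields -9.
3 computations run: n2, n5, n7.
The nodes whose values change: x3, n2, n5, n7.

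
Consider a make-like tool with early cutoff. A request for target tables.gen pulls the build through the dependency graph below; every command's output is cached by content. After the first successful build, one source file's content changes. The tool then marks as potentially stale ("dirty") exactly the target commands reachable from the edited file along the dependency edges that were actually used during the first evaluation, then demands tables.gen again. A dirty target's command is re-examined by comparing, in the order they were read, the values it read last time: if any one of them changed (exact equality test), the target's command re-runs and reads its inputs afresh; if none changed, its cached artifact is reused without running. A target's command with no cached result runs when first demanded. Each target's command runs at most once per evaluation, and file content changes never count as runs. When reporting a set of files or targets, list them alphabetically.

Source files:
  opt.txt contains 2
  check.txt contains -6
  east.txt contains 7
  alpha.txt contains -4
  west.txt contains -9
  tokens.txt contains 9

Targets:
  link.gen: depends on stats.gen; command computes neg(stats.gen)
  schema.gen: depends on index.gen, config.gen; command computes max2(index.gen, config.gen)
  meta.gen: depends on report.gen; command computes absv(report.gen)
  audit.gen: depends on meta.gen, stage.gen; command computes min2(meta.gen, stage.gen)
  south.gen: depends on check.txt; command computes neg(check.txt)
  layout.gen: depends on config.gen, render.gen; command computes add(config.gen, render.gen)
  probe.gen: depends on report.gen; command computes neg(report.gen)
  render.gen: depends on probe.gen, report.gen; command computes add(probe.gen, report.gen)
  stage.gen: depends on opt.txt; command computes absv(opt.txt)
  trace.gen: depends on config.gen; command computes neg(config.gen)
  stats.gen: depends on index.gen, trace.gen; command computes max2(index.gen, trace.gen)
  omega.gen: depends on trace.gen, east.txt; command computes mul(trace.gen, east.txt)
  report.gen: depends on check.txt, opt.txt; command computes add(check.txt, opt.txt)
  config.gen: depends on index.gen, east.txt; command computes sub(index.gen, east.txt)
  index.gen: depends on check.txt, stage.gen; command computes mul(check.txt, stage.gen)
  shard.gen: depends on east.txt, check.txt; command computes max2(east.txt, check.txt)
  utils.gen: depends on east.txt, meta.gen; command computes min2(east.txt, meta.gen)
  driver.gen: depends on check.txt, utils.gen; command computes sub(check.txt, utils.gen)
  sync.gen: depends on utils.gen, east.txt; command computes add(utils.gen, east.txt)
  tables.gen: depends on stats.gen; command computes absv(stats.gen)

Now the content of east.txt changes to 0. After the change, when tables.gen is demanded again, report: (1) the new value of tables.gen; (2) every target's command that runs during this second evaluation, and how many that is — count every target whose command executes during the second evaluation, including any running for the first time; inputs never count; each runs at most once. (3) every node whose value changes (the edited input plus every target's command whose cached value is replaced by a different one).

Demanding tables.gen again yields 12.
4 target commands run: config.gen, stats.gen, tables.gen, trace.gen.
The nodes whose values change: config.gen, east.txt, stats.gen, tables.gen, trace.gen.

First demand of the output computes:
  stage.gen = absv(2) = 2
  index.gen = mul(-6, 2) = -12
  config.gen = sub(-12, 7) = -19
  trace.gen = neg(-19) = 19
  stats.gen = max2(-12, 19) = 19
  tables.gen = absv(19) = 19

After the edit, cleaning proceeds:
  config.gen: a read changed (east.txt 7->0) — executes, giving -12.
  trace.gen: a read changed (config.gen -19->-12) — executes, giving 12.
  stats.gen: a read changed (trace.gen 19->12) — executes, giving 12.
  tables.gen: a read changed (stats.gen 19->12) — executes, giving 12.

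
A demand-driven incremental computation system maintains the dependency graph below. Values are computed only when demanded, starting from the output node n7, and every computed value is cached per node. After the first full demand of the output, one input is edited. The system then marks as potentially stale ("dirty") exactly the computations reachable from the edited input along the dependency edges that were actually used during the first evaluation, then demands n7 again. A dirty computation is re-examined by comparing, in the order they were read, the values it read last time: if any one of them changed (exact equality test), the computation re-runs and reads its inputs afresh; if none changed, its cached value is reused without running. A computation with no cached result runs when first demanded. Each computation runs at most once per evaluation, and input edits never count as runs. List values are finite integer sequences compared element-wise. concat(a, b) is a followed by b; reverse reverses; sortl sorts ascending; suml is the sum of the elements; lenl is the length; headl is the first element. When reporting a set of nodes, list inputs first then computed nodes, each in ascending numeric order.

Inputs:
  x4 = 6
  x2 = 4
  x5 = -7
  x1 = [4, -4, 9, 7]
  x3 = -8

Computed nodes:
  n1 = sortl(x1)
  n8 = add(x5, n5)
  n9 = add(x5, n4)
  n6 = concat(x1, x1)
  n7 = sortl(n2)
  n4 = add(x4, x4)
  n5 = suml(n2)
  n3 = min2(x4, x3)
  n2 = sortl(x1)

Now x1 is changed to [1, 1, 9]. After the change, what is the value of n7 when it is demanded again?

First evaluation (everything demanded from the output):
  n2 = sortl([4, -4, 9, 7]) = [-4, 4, 7, 9]
  n7 = sortl([-4, 4, 7, 9]) = [-4, 4, 7, 9]

Propagation after the edit:
  n2: runs — x1 [4, -4, 9, 7]->[1, 1, 9]; result [1, 1, 9].
  n7: runs — n2 [-4, 4, 7, 9]->[1, 1, 9]; result [1, 1, 9].

New value of n7: [1, 1, 9].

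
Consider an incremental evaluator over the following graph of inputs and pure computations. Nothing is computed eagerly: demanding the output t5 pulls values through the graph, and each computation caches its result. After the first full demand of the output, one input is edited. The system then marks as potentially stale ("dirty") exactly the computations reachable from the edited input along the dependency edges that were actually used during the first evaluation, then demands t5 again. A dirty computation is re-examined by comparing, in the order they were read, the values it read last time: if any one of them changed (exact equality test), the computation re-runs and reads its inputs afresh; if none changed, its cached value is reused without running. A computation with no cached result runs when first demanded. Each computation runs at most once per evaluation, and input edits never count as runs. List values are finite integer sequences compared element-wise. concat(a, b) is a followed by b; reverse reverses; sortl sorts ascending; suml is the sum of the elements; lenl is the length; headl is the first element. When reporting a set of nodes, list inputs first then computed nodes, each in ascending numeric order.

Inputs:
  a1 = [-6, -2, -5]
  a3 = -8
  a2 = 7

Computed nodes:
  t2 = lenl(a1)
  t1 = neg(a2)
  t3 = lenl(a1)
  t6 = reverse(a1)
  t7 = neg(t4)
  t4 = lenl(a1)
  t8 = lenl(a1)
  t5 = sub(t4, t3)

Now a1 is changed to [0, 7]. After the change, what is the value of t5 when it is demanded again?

Initial pass — values computed on the first demand:
  t3 = lenl([-6, -2, -5]) = 3
  t4 = lenl([-6, -2, -5]) = 3
  t5 = sub(3, 3) = 0

Second demand — change propagation:
  t3: re-runs because a1 [-6, -2, -5]->[0, 7]; new result 2.
  t4: re-runs because a1 [-6, -2, -5]->[0, 7]; new result 2.
  t5: re-runs because t4 3->2; t3 3->2; new result 0 (unchanged).

t5 now evaluates to 0.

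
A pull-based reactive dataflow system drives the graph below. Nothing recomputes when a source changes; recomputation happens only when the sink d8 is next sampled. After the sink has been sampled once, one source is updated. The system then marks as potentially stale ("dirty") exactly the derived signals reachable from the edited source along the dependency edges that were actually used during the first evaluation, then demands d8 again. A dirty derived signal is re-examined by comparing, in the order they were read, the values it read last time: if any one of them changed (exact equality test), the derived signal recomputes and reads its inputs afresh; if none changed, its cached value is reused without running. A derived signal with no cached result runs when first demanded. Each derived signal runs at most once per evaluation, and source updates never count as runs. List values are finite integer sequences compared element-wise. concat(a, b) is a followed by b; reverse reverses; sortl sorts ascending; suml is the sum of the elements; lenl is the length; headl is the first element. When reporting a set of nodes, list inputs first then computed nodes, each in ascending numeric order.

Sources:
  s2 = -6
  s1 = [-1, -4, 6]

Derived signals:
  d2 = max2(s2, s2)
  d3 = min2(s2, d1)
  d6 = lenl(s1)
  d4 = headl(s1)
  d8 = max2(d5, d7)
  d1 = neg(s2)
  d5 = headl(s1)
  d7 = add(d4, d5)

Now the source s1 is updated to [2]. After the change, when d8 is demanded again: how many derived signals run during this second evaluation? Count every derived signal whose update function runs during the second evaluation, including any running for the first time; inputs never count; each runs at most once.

Derived signals that run: d4, d5, d7, d8 — 4 in total.

First evaluation (everything demanded from the output):
  d4 = headl([-1, -4, 6]) = -1
  d5 = headl([-1, -4, 6]) = -1
  d7 = add(-1, -1) = -2
  d8 = max2(-1, -2) = -1

Propagation after the edit:
  d4: runs — s1 [-1, -4, 6]->[2]; result 2.
  d5: runs — s1 [-1, -4, 6]->[2]; result 2.
  d7: runs — d4 -1->2; d5 -1->2; result 4.
  d8: runs — d5 -1->2; d7 -2->4; result 4.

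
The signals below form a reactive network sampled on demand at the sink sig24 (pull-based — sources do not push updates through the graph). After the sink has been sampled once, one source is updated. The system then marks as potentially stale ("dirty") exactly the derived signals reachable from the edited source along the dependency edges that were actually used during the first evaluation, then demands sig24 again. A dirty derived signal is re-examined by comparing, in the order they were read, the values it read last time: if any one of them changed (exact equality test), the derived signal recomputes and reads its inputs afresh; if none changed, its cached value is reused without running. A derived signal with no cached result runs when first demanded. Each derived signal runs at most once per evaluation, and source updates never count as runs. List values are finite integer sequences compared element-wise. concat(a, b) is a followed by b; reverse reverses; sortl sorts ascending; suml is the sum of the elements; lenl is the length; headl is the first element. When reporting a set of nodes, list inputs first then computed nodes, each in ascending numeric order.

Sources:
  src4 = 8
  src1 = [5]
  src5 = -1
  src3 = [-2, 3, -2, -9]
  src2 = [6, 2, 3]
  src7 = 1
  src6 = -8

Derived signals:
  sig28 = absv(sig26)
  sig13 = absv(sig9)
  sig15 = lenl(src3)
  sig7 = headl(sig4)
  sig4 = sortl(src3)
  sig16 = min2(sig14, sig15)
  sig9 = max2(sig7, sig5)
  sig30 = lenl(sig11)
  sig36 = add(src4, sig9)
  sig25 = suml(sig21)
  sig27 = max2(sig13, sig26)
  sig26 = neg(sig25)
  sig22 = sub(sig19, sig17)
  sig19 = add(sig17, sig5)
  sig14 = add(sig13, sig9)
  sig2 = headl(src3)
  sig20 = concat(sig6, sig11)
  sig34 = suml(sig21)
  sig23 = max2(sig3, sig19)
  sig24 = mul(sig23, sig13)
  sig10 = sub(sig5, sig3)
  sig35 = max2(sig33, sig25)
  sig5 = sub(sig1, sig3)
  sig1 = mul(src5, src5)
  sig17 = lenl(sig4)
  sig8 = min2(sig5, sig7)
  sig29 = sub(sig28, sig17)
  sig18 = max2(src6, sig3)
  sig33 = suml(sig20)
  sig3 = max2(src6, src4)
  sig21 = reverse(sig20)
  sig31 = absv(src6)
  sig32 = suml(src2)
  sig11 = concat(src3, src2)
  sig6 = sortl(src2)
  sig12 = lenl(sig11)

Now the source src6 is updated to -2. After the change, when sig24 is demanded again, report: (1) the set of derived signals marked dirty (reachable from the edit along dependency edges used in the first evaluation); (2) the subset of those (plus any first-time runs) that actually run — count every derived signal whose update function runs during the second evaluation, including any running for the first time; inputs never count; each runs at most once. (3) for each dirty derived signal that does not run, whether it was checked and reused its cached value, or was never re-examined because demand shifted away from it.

Initial pass — values computed on the first demand:
  sig1 = mul(-1, -1) = 1
  sig3 = max2(-8, 8) = 8
  sig4 = sortl([-2, 3, -2, -9]) = [-9, -2, -2, 3]
  sig5 = sub(1, 8) = -7
  sig7 = headl([-9, -2, -2, 3]) = -9
  sig9 = max2(-9, -7) = -7
  sig13 = absv(-7) = 7
  sig17 = lenl([-9, -2, -2, 3]) = 4
  sig19 = add(4, -7) = -3
  sig23 = max2(8, -3) = 8
  sig24 = mul(8, 7) = 56

Second demand — change propagation:
  sig3: re-runs because src6 -8->-2; new result 8 (unchanged).
  sig5: re-examined; everything it read last time is the same (sig1 unchanged, sig3 unchanged) — cache -7 kept, no run.
  sig9: re-examined; everything it read last time is the same (sig7 unchanged, sig5 unchanged) — cache -7 kept, no run.
  sig13: re-examined; everything it read last time is the same (sig9 unchanged) — cache 7 kept, no run.
  sig19: re-examined; everything it read last time is the same (sig17 unchanged, sig5 unchanged) — cache -3 kept, no run.
  sig23: re-examined; everything it read last time is the same (sig3 unchanged, sig19 unchanged) — cache 8 kept, no run.
  sig24: re-examined; everything it read last time is the same (sig23 unchanged, sig13 unchanged) — cache 56 kept, no run.

The important point: sig3 recomputes to an identical value, and the output ends up unchanged.

Dirty set: sig3, sig5, sig9, sig13, sig19, sig23, sig24.
Run set: sig3 (1 run).
Re-examined without running (cache reused): sig5, sig9, sig13, sig19, sig23, sig24.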